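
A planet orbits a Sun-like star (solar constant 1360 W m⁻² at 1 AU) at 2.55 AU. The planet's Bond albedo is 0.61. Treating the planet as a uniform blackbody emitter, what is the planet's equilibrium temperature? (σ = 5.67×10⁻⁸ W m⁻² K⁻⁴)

Flux at 2.55 AU: S = 1360/2.55² = 209 W m⁻².
Energy balance: absorbed = emitted ⇒ πR²·S(1−A) = 4πR²·σT_eq⁴, so T_eq⁴ = S(1−A)/(4σ).
T_eq = [209 × 0.39 / (4 × 5.67×10⁻⁸)]^(1/4) = (3.60×10⁸)^(1/4) = 138 K.

T_eq ≈ 138 K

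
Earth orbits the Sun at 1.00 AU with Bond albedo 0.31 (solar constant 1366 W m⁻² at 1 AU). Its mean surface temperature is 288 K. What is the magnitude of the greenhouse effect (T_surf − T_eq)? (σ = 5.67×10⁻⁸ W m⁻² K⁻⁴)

S = 1366/1.00² = 1366 W m⁻².
T_eq = [S(1−A)/(4σ)]^(1/4) = [1366×0.69/(4×5.67×10⁻⁸)]^(1/4) = 253.9 K.
ΔT = T_surf − T_eq = 288 − 253.9.

ΔT ≈ 34.1 K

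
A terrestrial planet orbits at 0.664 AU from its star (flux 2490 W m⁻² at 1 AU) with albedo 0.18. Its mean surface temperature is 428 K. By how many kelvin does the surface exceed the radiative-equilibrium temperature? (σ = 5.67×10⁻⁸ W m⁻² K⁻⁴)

S = 2490/0.664² = 5648 W m⁻².
T_eq = [S(1−A)/(4σ)]^(1/4) = [5648×0.82/(4×5.67×10⁻⁸)]^(1/4) = 378.0 K.
ΔT = T_surf − T_eq = 428 − 378.0.

ΔT ≈ 50.0 K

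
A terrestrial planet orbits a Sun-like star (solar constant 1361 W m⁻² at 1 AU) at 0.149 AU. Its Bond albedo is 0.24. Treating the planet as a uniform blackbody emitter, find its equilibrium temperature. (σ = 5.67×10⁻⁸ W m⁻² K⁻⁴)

T_eq ≈ 673 K

Flux at 0.149 AU: S = 1361/0.149² = 6.13×10⁴ W m⁻².
Energy balance: absorbed = emitted ⇒ πR²·S(1−A) = 4πR²·σT_eq⁴, so T_eq⁴ = S(1−A)/(4σ).
T_eq = [6.13×10⁴ × 0.76 / (4 × 5.67×10⁻⁸)]^(1/4) = (2.05×10¹¹)^(1/4) = 673 K.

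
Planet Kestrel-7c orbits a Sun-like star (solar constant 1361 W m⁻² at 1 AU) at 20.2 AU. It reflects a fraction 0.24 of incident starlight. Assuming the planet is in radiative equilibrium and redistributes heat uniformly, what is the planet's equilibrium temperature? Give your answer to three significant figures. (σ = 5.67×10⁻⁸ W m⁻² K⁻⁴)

T_eq ≈ 57.8 K

Flux at 20.2 AU: S = 1361/20.2² = 3.34 W m⁻².
Energy balance: absorbed = emitted ⇒ πR²·S(1−A) = 4πR²·σT_eq⁴, so T_eq⁴ = S(1−A)/(4σ).
T_eq = [3.34 × 0.76 / (4 × 5.67×10⁻⁸)]^(1/4) = (1.12×10⁷)^(1/4) = 57.8 K.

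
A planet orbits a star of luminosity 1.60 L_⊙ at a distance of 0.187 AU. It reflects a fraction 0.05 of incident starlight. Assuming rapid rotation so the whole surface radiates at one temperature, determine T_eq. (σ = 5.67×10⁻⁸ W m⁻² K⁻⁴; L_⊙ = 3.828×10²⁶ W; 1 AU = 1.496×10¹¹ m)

T_eq ≈ 715 K

d = 0.187 AU = 2.80×10¹⁰ m.
L = 1.60 × 3.828×10²⁶ = 6.12×10²⁶ W.
Flux: S = L/(4πd²) = 6.12×10²⁶/(4π×(2.80×10¹⁰)²) = 6.23×10⁴ W m⁻².
Energy balance: absorbed = emitted ⇒ πR²·S(1−A) = 4πR²·σT_eq⁴, so T_eq⁴ = S(1−A)/(4σ).
T_eq = [6.23×10⁴ × 0.95 / (4 × 5.67×10⁻⁸)]^(1/4) = (2.61×10¹¹)^(1/4) = 715 K.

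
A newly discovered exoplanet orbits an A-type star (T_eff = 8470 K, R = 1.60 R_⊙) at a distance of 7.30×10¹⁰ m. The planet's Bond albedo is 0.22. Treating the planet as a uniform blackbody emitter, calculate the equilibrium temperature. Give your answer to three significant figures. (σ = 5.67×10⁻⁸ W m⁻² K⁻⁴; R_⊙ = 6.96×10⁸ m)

R_⋆ = 1.60 × 6.96×10⁸ = 1.11×10⁹ m.
L = 4πR_⋆²σT_⋆⁴ = 4π(1.11×10⁹)² × 5.67×10⁻⁸ × (8470)⁴ = 4.55×10²⁷ W.
S = L/(4πd²) = 6.79×10⁴ W m⁻².
Energy balance: absorbed = emitted ⇒ πR²·S(1−A) = 4πR²·σT_eq⁴, so T_eq⁴ = S(1−A)/(4σ).
T_eq = [6.79×10⁴ × 0.78 / (4 × 5.67×10⁻⁸)]^(1/4) = (2.34×10¹¹)^(1/4) = 695 K.

T_eq ≈ 695 K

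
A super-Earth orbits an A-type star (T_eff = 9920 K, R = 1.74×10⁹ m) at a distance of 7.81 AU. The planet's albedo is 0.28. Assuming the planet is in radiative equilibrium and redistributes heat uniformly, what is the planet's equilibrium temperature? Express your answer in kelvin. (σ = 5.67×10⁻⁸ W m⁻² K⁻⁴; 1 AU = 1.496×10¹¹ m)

T_eq ≈ 249 K

d = 7.81 AU = 1.17×10¹² m.
L = 4πR_⋆²σT_⋆⁴ = 4π(1.74×10⁹)² × 5.67×10⁻⁸ × (9920)⁴ = 2.09×10²⁸ W.
S = L/(4πd²) = 1220 W m⁻².
Energy balance: absorbed = emitted ⇒ πR²·S(1−A) = 4πR²·σT_eq⁴, so T_eq⁴ = S(1−A)/(4σ).
T_eq = [1220 × 0.72 / (4 × 5.67×10⁻⁸)]^(1/4) = (3.87×10⁹)^(1/4) = 249 K.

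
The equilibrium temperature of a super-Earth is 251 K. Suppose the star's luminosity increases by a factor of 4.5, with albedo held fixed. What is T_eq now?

T_eq ≈ 366 K

T_eq ∝ L^(1/4) · d^(−1/2).
T′ = 251 × 4.5^(1/4) = 366 K.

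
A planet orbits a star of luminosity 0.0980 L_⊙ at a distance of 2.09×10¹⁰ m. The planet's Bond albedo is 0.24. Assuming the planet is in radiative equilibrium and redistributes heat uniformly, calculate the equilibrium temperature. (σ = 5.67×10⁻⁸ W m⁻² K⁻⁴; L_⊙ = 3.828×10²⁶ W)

T_eq ≈ 389 K

L = 0.0980 × 3.828×10²⁶ = 3.75×10²⁵ W.
Flux: S = L/(4πd²) = 3.75×10²⁵/(4π×(2.09×10¹⁰)²) = 6830 W m⁻².
Energy balance: absorbed = emitted ⇒ πR²·S(1−A) = 4πR²·σT_eq⁴, so T_eq⁴ = S(1−A)/(4σ).
T_eq = [6830 × 0.76 / (4 × 5.67×10⁻⁸)]^(1/4) = (2.29×10¹⁰)^(1/4) = 389 K.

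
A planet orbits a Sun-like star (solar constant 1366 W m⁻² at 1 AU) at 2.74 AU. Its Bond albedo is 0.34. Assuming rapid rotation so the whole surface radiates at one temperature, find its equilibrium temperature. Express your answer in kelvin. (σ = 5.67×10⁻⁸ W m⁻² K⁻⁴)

T_eq ≈ 152 K

Flux at 2.74 AU: S = 1366/2.74² = 182 W m⁻².
Energy balance: absorbed = emitted ⇒ πR²·S(1−A) = 4πR²·σT_eq⁴, so T_eq⁴ = S(1−A)/(4σ).
T_eq = [182 × 0.66 / (4 × 5.67×10⁻⁸)]^(1/4) = (5.29×10⁸)^(1/4) = 152 K.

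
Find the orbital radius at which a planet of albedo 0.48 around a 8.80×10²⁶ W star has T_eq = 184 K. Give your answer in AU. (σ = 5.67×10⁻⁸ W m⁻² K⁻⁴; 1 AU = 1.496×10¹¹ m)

d ≈ 2.50 AU

From T_eq⁴ = L(1−A)/(16πσd²): d = √[L(1−A)/(16πσT_eq⁴)].
d = √[8.80×10²⁶ × 0.52 / (16π × 5.67×10⁻⁸ × (184)⁴)] = 3.74×10¹¹ m = 2.50 AU.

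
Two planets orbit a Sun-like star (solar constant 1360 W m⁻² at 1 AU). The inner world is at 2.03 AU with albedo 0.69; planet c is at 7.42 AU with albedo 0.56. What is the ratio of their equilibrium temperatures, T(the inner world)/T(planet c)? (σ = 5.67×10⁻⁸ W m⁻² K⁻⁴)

T₁/T₂ ≈ 1.752

T_eq = [S₀(1−A)/(4σd²)]^(1/4), so T ∝ (1−A)^(1/4) / √d.
T₁ = [1360×0.31/(4×5.67×10⁻⁸×2.03²)]^(1/4) = 145.74 K.
T₂ = [1360×0.44/(4×5.67×10⁻⁸×7.42²)]^(1/4) = 83.20 K.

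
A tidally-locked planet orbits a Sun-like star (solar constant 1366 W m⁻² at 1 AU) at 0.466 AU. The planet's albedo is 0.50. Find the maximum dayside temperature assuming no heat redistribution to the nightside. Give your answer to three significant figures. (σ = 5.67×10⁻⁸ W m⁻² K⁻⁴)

T_ss ≈ 485 K

Flux at 0.466 AU: S = 1366/0.466² = 6290 W m⁻².
With no redistribution each surface element balances locally: S(1−A) = σT⁴.
T = [6290 × 0.50 / 5.67×10⁻⁸]^(1/4) = (5.55×10¹⁰)^(1/4) = 485 K.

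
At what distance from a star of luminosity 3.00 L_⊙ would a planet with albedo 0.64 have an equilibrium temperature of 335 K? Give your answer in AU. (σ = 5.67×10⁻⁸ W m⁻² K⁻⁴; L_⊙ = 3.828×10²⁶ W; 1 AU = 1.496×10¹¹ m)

L = 3.00 × 3.828×10²⁶ = 1.15×10²⁷ W.
From T_eq⁴ = L(1−A)/(16πσd²): d = √[L(1−A)/(16πσT_eq⁴)].
d = √[1.15×10²⁷ × 0.36 / (16π × 5.67×10⁻⁸ × (335)⁴)] = 1.07×10¹¹ m = 0.717 AU.

d ≈ 0.717 AU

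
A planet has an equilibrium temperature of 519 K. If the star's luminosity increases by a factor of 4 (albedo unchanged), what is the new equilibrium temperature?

T_eq ∝ L^(1/4) · d^(−1/2).
T′ = 519 × 4^(1/4) = 734 K.

T_eq ≈ 734 K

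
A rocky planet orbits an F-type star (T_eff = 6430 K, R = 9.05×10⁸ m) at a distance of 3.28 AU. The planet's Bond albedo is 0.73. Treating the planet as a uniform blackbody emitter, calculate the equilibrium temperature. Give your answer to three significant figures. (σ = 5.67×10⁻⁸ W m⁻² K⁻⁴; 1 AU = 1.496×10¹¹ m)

T_eq ≈ 141 K

d = 3.28 AU = 4.91×10¹¹ m.
L = 4πR_⋆²σT_⋆⁴ = 4π(9.05×10⁸)² × 5.67×10⁻⁸ × (6430)⁴ = 9.98×10²⁶ W.
S = L/(4πd²) = 330 W m⁻².
Energy balance: absorbed = emitted ⇒ πR²·S(1−A) = 4πR²·σT_eq⁴, so T_eq⁴ = S(1−A)/(4σ).
T_eq = [330 × 0.27 / (4 × 5.67×10⁻⁸)]^(1/4) = (3.92×10⁸)^(1/4) = 141 K.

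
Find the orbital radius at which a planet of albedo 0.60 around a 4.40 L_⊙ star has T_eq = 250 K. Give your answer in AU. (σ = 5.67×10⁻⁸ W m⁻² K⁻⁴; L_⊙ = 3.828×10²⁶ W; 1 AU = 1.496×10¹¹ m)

d ≈ 1.64 AU

L = 4.40 × 3.828×10²⁶ = 1.68×10²⁷ W.
From T_eq⁴ = L(1−A)/(16πσd²): d = √[L(1−A)/(16πσT_eq⁴)].
d = √[1.68×10²⁷ × 0.40 / (16π × 5.67×10⁻⁸ × (250)⁴)] = 2.46×10¹¹ m = 1.64 AU.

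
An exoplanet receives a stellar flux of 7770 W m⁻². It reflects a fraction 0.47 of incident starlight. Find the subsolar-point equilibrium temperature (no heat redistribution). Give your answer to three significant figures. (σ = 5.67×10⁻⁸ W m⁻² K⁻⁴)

T_ss ≈ 519 K

At the subsolar point the surface absorbs S(1−A) and emits σT⁴ per unit area — no factor of 4, since only the local patch is in balance.
T = [7770 × 0.53 / 5.67×10⁻⁸]^(1/4) = (7.26×10¹⁰)^(1/4) = 519 K.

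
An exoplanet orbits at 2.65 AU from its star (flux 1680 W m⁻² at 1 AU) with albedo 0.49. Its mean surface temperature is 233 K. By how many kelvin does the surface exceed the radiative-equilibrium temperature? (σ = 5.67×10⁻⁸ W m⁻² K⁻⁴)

S = 1680/2.65² = 239.2 W m⁻².
T_eq = [S(1−A)/(4σ)]^(1/4) = [239.2×0.51/(4×5.67×10⁻⁸)]^(1/4) = 152.3 K.
ΔT = T_surf − T_eq = 233 − 152.3.

ΔT ≈ 80.7 K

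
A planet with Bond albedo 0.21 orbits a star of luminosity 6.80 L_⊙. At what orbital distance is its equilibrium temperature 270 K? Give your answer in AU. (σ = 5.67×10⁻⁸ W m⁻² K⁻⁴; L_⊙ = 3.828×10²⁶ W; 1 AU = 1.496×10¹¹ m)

L = 6.80 × 3.828×10²⁶ = 2.60×10²⁷ W.
From T_eq⁴ = L(1−A)/(16πσd²): d = √[L(1−A)/(16πσT_eq⁴)].
d = √[2.60×10²⁷ × 0.79 / (16π × 5.67×10⁻⁸ × (270)⁴)] = 3.68×10¹¹ m = 2.46 AU.

d ≈ 2.46 AU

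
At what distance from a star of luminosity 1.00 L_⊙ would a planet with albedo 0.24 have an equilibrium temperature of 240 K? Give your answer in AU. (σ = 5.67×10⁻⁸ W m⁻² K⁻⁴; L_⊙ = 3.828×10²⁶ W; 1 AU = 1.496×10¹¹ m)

d ≈ 1.17 AU

L = 1.00 × 3.828×10²⁶ = 3.83×10²⁶ W.
From T_eq⁴ = L(1−A)/(16πσd²): d = √[L(1−A)/(16πσT_eq⁴)].
d = √[3.83×10²⁶ × 0.76 / (16π × 5.67×10⁻⁸ × (240)⁴)] = 1.75×10¹¹ m = 1.17 AU.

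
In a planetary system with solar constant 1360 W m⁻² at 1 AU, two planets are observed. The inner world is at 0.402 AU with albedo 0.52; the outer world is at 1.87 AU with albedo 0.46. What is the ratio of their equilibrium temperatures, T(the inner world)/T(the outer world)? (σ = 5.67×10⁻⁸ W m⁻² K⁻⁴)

T₁/T₂ ≈ 2.094

T_eq = [S₀(1−A)/(4σd²)]^(1/4), so T ∝ (1−A)^(1/4) / √d.
T₁ = [1360×0.48/(4×5.67×10⁻⁸×0.402²)]^(1/4) = 365.32 K.
T₂ = [1360×0.54/(4×5.67×10⁻⁸×1.87²)]^(1/4) = 174.44 K.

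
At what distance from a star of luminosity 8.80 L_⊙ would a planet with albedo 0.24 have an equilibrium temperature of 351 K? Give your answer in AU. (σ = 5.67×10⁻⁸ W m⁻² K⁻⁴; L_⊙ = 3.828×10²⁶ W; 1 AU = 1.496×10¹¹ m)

d ≈ 1.63 AU

L = 8.80 × 3.828×10²⁶ = 3.37×10²⁷ W.
From T_eq⁴ = L(1−A)/(16πσd²): d = √[L(1−A)/(16πσT_eq⁴)].
d = √[3.37×10²⁷ × 0.76 / (16π × 5.67×10⁻⁸ × (351)⁴)] = 2.43×10¹¹ m = 1.63 AU.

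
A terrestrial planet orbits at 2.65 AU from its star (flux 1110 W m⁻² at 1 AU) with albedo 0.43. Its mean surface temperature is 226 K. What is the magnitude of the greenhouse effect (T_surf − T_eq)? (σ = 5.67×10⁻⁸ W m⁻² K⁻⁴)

S = 1110/2.65² = 158.1 W m⁻².
T_eq = [S(1−A)/(4σ)]^(1/4) = [158.1×0.57/(4×5.67×10⁻⁸)]^(1/4) = 141.2 K.
ΔT = T_surf − T_eq = 226 − 141.2.

ΔT ≈ 84.8 K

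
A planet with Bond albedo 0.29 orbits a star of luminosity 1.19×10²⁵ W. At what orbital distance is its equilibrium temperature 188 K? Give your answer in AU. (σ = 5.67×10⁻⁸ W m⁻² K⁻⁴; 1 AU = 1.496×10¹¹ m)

From T_eq⁴ = L(1−A)/(16πσd²): d = √[L(1−A)/(16πσT_eq⁴)].
d = √[1.19×10²⁵ × 0.71 / (16π × 5.67×10⁻⁸ × (188)⁴)] = 4.87×10¹⁰ m = 0.326 AU.

d ≈ 0.326 AU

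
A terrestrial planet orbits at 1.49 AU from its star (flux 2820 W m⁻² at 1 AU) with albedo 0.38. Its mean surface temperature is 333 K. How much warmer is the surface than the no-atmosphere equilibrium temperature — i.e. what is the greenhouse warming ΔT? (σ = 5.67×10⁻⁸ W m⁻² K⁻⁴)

ΔT ≈ 90.3 K

S = 2820/1.49² = 1270 W m⁻².
T_eq = [S(1−A)/(4σ)]^(1/4) = [1270×0.62/(4×5.67×10⁻⁸)]^(1/4) = 242.7 K.
ΔT = T_surf − T_eq = 333 − 242.7.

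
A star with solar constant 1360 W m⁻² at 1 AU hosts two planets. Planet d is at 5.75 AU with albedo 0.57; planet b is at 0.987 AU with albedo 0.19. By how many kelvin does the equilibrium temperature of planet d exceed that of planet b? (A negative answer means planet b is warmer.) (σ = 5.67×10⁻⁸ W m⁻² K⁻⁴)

T_eq = [S₀(1−A)/(4σd²)]^(1/4), so T ∝ (1−A)^(1/4) / √d.
T₁ = [1360×0.43/(4×5.67×10⁻⁸×5.75²)]^(1/4) = 93.97 K.
T₂ = [1360×0.81/(4×5.67×10⁻⁸×0.987²)]^(1/4) = 265.73 K.

ΔT ≈ -171.8 K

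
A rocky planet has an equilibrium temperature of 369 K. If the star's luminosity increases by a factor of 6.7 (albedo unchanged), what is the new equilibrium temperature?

T_eq ∝ L^(1/4) · d^(−1/2).
T′ = 369 × 6.7^(1/4) = 594 K.

T_eq ≈ 594 K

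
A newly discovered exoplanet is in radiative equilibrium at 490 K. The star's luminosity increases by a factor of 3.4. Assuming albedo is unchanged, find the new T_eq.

T_eq ≈ 665 K

T_eq ∝ L^(1/4) · d^(−1/2).
T′ = 490 × 3.4^(1/4) = 665 K.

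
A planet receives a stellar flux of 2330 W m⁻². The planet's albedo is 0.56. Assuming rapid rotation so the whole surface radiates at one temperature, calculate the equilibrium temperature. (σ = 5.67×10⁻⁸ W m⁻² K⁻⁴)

Energy balance: absorbed = emitted ⇒ πR²·S(1−A) = 4πR²·σT_eq⁴, so T_eq⁴ = S(1−A)/(4σ).
T_eq = [2330 × 0.44 / (4 × 5.67×10⁻⁸)]^(1/4) = (4.52×10⁹)^(1/4) = 259 K.

T_eq ≈ 259 K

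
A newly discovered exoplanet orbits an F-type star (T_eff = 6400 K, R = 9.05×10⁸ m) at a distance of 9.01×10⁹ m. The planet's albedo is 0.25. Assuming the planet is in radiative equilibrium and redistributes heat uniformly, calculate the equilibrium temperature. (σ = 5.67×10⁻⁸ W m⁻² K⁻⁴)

L = 4πR_⋆²σT_⋆⁴ = 4π(9.05×10⁸)² × 5.67×10⁻⁸ × (6400)⁴ = 9.79×10²⁶ W.
S = L/(4πd²) = 9.60×10⁵ W m⁻².
Energy balance: absorbed = emitted ⇒ πR²·S(1−A) = 4πR²·σT_eq⁴, so T_eq⁴ = S(1−A)/(4σ).
T_eq = [9.60×10⁵ × 0.75 / (4 × 5.67×10⁻⁸)]^(1/4) = (3.17×10¹²)^(1/4) = 1330 K.

T_eq ≈ 1330 K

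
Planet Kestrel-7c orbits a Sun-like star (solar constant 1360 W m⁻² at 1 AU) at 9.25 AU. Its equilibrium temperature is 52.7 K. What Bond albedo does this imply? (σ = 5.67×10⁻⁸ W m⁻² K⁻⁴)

Flux at 9.25 AU: S = 1360/9.25² = 15.9 W m⁻².
From T_eq⁴ = S(1−A)/(4σ): 1−A = 4σT_eq⁴/S.
1−A = 4 × 5.67×10⁻⁸ × (52.7)⁴ / 15.9 = 0.110.

A ≈ 0.89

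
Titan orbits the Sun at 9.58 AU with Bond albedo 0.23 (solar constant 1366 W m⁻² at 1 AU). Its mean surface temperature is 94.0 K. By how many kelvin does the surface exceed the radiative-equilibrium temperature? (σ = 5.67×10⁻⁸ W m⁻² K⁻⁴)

S = 1366/9.58² = 14.88 W m⁻².
T_eq = [S(1−A)/(4σ)]^(1/4) = [14.88×0.77/(4×5.67×10⁻⁸)]^(1/4) = 84.3 K.
ΔT = T_surf − T_eq = 94 − 84.3.

ΔT ≈ 9.7 K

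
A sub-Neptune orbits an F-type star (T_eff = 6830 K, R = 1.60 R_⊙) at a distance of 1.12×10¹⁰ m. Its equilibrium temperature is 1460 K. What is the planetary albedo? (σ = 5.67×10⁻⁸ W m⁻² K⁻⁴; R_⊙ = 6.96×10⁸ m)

A ≈ 0.16

R_⋆ = 1.60 × 6.96×10⁸ = 1.11×10⁹ m.
L = 4πR_⋆²σT_⋆⁴ = 4π(1.11×10⁹)² × 5.67×10⁻⁸ × (6830)⁴ = 1.92×10²⁷ W.
S = L/(4πd²) = 1.22×10⁶ W m⁻².
From T_eq⁴ = S(1−A)/(4σ): 1−A = 4σT_eq⁴/S.
1−A = 4 × 5.67×10⁻⁸ × (1460)⁴ / 1.22×10⁶ = 0.845.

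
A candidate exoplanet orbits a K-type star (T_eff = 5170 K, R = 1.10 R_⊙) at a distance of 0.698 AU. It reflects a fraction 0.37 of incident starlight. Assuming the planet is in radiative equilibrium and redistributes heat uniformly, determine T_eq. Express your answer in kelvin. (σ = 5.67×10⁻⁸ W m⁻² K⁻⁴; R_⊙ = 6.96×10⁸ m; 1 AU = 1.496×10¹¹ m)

T_eq ≈ 279 K

R_⋆ = 1.10 × 6.96×10⁸ = 7.66×10⁸ m.
d = 0.698 AU = 1.04×10¹¹ m.
L = 4πR_⋆²σT_⋆⁴ = 4π(7.66×10⁸)² × 5.67×10⁻⁸ × (5170)⁴ = 2.98×10²⁶ W.
S = L/(4πd²) = 2180 W m⁻².
Energy balance: absorbed = emitted ⇒ πR²·S(1−A) = 4πR²·σT_eq⁴, so T_eq⁴ = S(1−A)/(4σ).
T_eq = [2180 × 0.63 / (4 × 5.67×10⁻⁸)]^(1/4) = (6.05×10⁹)^(1/4) = 279 K.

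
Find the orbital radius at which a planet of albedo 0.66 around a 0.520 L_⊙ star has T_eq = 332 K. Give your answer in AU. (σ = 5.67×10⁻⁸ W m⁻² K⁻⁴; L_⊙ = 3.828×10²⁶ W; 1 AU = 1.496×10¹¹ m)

d ≈ 0.296 AU

L = 0.520 × 3.828×10²⁶ = 1.99×10²⁶ W.
From T_eq⁴ = L(1−A)/(16πσd²): d = √[L(1−A)/(16πσT_eq⁴)].
d = √[1.99×10²⁶ × 0.34 / (16π × 5.67×10⁻⁸ × (332)⁴)] = 4.42×10¹⁰ m = 0.296 AU.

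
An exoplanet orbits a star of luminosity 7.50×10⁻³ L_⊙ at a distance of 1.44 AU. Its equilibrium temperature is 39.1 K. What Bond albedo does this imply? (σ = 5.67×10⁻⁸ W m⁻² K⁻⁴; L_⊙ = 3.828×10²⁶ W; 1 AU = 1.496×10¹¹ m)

d = 1.44 AU = 2.15×10¹¹ m.
L = 7.50×10⁻³ × 3.828×10²⁶ = 2.87×10²⁴ W.
Flux: S = L/(4πd²) = 2.87×10²⁴/(4π×(2.15×10¹¹)²) = 4.92 W m⁻².
From T_eq⁴ = S(1−A)/(4σ): 1−A = 4σT_eq⁴/S.
1−A = 4 × 5.67×10⁻⁸ × (39.1)⁴ / 4.92 = 0.108.

A ≈ 0.89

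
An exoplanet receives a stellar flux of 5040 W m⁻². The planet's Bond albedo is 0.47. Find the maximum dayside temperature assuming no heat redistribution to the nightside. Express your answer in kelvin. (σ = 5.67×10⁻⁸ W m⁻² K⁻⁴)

T_ss ≈ 466 K

With no redistribution each surface element balances locally: S(1−A) = σT⁴.
T = [5040 × 0.53 / 5.67×10⁻⁸]^(1/4) = (4.71×10¹⁰)^(1/4) = 466 K.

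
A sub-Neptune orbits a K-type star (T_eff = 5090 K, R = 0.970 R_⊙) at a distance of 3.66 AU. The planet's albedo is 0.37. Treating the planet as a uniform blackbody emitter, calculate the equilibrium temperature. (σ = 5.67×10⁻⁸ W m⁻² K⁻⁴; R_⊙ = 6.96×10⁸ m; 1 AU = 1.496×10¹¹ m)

T_eq ≈ 113 K

R_⋆ = 0.970 × 6.96×10⁸ = 6.75×10⁸ m.
d = 3.66 AU = 5.48×10¹¹ m.
L = 4πR_⋆²σT_⋆⁴ = 4π(6.75×10⁸)² × 5.67×10⁻⁸ × (5090)⁴ = 2.18×10²⁶ W.
S = L/(4πd²) = 57.9 W m⁻².
Energy balance: absorbed = emitted ⇒ πR²·S(1−A) = 4πR²·σT_eq⁴, so T_eq⁴ = S(1−A)/(4σ).
T_eq = [57.9 × 0.63 / (4 × 5.67×10⁻⁸)]^(1/4) = (1.61×10⁸)^(1/4) = 113 K.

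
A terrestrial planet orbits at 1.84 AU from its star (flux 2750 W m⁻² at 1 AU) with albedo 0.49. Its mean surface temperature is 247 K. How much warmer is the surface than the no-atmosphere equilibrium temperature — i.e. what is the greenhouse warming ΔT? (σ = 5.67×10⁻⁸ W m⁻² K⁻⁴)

ΔT ≈ 40.3 K

S = 2750/1.84² = 812.3 W m⁻².
T_eq = [S(1−A)/(4σ)]^(1/4) = [812.3×0.51/(4×5.67×10⁻⁸)]^(1/4) = 206.7 K.
ΔT = T_surf − T_eq = 247 − 206.7.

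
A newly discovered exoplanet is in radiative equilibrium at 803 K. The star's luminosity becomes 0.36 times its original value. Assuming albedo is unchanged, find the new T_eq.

T_eq ∝ L^(1/4) · d^(−1/2).
T′ = 803 × 0.36^(1/4) = 622 K.

T_eq ≈ 622 K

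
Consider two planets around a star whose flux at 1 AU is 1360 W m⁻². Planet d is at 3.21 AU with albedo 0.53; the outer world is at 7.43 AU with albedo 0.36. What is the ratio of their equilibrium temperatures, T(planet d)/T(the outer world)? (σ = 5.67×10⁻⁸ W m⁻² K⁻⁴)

T_eq = [S₀(1−A)/(4σd²)]^(1/4), so T ∝ (1−A)^(1/4) / √d.
T₁ = [1360×0.47/(4×5.67×10⁻⁸×3.21²)]^(1/4) = 128.60 K.
T₂ = [1360×0.64/(4×5.67×10⁻⁸×7.43²)]^(1/4) = 91.31 K.

T₁/T₂ ≈ 1.408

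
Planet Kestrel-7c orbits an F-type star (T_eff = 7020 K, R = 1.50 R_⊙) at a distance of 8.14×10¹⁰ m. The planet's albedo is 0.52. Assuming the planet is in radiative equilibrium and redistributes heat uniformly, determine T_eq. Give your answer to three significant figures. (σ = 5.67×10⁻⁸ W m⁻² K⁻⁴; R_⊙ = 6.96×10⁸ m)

T_eq ≈ 468 K

R_⋆ = 1.50 × 6.96×10⁸ = 1.04×10⁹ m.
L = 4πR_⋆²σT_⋆⁴ = 4π(1.04×10⁹)² × 5.67×10⁻⁸ × (7020)⁴ = 1.89×10²⁷ W.
S = L/(4πd²) = 2.27×10⁴ W m⁻².
Energy balance: absorbed = emitted ⇒ πR²·S(1−A) = 4πR²·σT_eq⁴, so T_eq⁴ = S(1−A)/(4σ).
T_eq = [2.27×10⁴ × 0.48 / (4 × 5.67×10⁻⁸)]^(1/4) = (4.79×10¹⁰)^(1/4) = 468 K.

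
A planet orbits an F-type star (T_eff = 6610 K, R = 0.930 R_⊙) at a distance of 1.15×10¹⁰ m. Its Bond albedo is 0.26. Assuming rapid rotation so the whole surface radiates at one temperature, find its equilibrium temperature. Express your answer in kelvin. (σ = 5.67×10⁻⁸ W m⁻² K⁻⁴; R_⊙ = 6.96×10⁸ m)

T_eq ≈ 1030 K

R_⋆ = 0.930 × 6.96×10⁸ = 6.47×10⁸ m.
L = 4πR_⋆²σT_⋆⁴ = 4π(6.47×10⁸)² × 5.67×10⁻⁸ × (6610)⁴ = 5.70×10²⁶ W.
S = L/(4πd²) = 3.43×10⁵ W m⁻².
Energy balance: absorbed = emitted ⇒ πR²·S(1−A) = 4πR²·σT_eq⁴, so T_eq⁴ = S(1−A)/(4σ).
T_eq = [3.43×10⁵ × 0.74 / (4 × 5.67×10⁻⁸)]^(1/4) = (1.12×10¹²)^(1/4) = 1030 K.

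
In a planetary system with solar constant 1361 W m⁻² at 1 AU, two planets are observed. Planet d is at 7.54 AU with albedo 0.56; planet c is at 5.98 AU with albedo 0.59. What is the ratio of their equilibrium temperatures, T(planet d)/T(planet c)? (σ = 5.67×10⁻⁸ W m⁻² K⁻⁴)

T_eq = [S₀(1−A)/(4σd²)]^(1/4), so T ∝ (1−A)^(1/4) / √d.
T₁ = [1361×0.44/(4×5.67×10⁻⁸×7.54²)]^(1/4) = 82.55 K.
T₂ = [1361×0.41/(4×5.67×10⁻⁸×5.98²)]^(1/4) = 91.07 K.

T₁/T₂ ≈ 0.906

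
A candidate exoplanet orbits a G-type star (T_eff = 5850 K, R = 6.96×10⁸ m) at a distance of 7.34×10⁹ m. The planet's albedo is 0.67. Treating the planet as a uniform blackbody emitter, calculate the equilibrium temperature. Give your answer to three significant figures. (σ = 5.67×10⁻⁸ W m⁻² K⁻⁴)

L = 4πR_⋆²σT_⋆⁴ = 4π(6.96×10⁸)² × 5.67×10⁻⁸ × (5850)⁴ = 4.04×10²⁶ W.
S = L/(4πd²) = 5.97×10⁵ W m⁻².
Energy balance: absorbed = emitted ⇒ πR²·S(1−A) = 4πR²·σT_eq⁴, so T_eq⁴ = S(1−A)/(4σ).
T_eq = [5.97×10⁵ × 0.33 / (4 × 5.67×10⁻⁸)]^(1/4) = (8.69×10¹¹)^(1/4) = 965 K.

T_eq ≈ 965 K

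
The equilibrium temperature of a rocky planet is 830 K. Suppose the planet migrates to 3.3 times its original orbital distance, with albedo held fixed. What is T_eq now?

T_eq ∝ L^(1/4) · d^(−1/2).
T′ = 830 / 3.3^(1/2) = 457 K.

T_eq ≈ 457 K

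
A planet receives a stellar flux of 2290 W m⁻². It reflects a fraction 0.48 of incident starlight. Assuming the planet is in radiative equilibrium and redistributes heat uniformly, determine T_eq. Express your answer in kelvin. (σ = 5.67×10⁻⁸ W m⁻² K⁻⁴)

Energy balance: absorbed = emitted ⇒ πR²·S(1−A) = 4πR²·σT_eq⁴, so T_eq⁴ = S(1−A)/(4σ).
T_eq = [2290 × 0.52 / (4 × 5.67×10⁻⁸)]^(1/4) = (5.25×10⁹)^(1/4) = 269 K.

T_eq ≈ 269 K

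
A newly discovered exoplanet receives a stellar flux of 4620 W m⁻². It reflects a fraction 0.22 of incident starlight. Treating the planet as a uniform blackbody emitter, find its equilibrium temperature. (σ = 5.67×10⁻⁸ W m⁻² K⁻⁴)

Energy balance: absorbed = emitted ⇒ πR²·S(1−A) = 4πR²·σT_eq⁴, so T_eq⁴ = S(1−A)/(4σ).
T_eq = [4620 × 0.78 / (4 × 5.67×10⁻⁸)]^(1/4) = (1.59×10¹⁰)^(1/4) = 355 K.

T_eq ≈ 355 K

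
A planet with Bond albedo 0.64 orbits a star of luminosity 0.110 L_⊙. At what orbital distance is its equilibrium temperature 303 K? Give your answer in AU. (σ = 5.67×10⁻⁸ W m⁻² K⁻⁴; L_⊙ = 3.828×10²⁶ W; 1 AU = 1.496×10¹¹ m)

L = 0.110 × 3.828×10²⁶ = 4.21×10²⁵ W.
From T_eq⁴ = L(1−A)/(16πσd²): d = √[L(1−A)/(16πσT_eq⁴)].
d = √[4.21×10²⁵ × 0.36 / (16π × 5.67×10⁻⁸ × (303)⁴)] = 2.51×10¹⁰ m = 0.168 AU.

d ≈ 0.168 AU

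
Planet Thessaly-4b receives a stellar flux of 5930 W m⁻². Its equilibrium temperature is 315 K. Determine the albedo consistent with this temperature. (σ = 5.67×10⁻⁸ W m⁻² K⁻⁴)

From T_eq⁴ = S(1−A)/(4σ): 1−A = 4σT_eq⁴/S.
1−A = 4 × 5.67×10⁻⁸ × (315)⁴ / 5930 = 0.377.

A ≈ 0.62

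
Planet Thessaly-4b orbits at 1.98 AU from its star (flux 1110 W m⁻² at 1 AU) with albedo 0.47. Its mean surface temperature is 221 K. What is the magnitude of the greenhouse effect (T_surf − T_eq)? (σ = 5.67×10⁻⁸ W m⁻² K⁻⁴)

ΔT ≈ 60.6 K

S = 1110/1.98² = 283.1 W m⁻².
T_eq = [S(1−A)/(4σ)]^(1/4) = [283.1×0.53/(4×5.67×10⁻⁸)]^(1/4) = 160.4 K.
ΔT = T_surf − T_eq = 221 − 160.4.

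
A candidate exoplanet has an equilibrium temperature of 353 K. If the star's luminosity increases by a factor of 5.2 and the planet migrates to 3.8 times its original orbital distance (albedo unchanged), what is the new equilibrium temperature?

T_eq ∝ L^(1/4) · d^(−1/2).
T′ = 353 × 5.2^(1/4) / 3.8^(1/2) = 273 K.

T_eq ≈ 273 K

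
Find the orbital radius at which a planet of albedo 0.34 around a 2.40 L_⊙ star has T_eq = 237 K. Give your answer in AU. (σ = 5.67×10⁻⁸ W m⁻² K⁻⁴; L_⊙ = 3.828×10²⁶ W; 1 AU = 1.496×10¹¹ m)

L = 2.40 × 3.828×10²⁶ = 9.19×10²⁶ W.
From T_eq⁴ = L(1−A)/(16πσd²): d = √[L(1−A)/(16πσT_eq⁴)].
d = √[9.19×10²⁶ × 0.66 / (16π × 5.67×10⁻⁸ × (237)⁴)] = 2.60×10¹¹ m = 1.74 AU.

d ≈ 1.74 AU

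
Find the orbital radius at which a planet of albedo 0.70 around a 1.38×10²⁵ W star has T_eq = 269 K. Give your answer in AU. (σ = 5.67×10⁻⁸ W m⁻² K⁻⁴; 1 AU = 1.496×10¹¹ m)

From T_eq⁴ = L(1−A)/(16πσd²): d = √[L(1−A)/(16πσT_eq⁴)].
d = √[1.38×10²⁵ × 0.30 / (16π × 5.67×10⁻⁸ × (269)⁴)] = 1.67×10¹⁰ m = 0.111 AU.

d ≈ 0.111 AU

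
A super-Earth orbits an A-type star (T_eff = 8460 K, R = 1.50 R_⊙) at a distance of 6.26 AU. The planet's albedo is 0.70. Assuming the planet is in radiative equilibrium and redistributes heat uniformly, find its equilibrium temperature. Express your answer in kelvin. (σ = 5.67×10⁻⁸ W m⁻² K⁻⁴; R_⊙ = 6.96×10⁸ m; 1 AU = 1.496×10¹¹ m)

R_⋆ = 1.50 × 6.96×10⁸ = 1.04×10⁹ m.
d = 6.26 AU = 9.36×10¹¹ m.
L = 4πR_⋆²σT_⋆⁴ = 4π(1.04×10⁹)² × 5.67×10⁻⁸ × (8460)⁴ = 3.98×10²⁷ W.
S = L/(4πd²) = 361 W m⁻².
Energy balance: absorbed = emitted ⇒ πR²·S(1−A) = 4πR²·σT_eq⁴, so T_eq⁴ = S(1−A)/(4σ).
T_eq = [361 × 0.30 / (4 × 5.67×10⁻⁸)]^(1/4) = (4.77×10⁸)^(1/4) = 148 K.

T_eq ≈ 148 K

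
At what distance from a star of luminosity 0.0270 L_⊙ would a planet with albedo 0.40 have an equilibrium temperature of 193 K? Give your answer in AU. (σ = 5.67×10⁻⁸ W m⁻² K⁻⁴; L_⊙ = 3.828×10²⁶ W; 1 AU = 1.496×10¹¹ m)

d ≈ 0.265 AU

L = 0.0270 × 3.828×10²⁶ = 1.03×10²⁵ W.
From T_eq⁴ = L(1−A)/(16πσd²): d = √[L(1−A)/(16πσT_eq⁴)].
d = √[1.03×10²⁵ × 0.60 / (16π × 5.67×10⁻⁸ × (193)⁴)] = 3.96×10¹⁰ m = 0.265 AU.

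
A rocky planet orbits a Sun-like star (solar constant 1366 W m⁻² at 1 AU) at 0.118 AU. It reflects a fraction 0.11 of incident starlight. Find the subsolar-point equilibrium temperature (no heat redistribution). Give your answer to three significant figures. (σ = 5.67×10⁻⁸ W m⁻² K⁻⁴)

T_ss ≈ 1110 K

Flux at 0.118 AU: S = 1366/0.118² = 9.81×10⁴ W m⁻².
At the subsolar point the surface absorbs S(1−A) and emits σT⁴ per unit area — no factor of 4, since only the local patch is in balance.
T = [9.81×10⁴ × 0.89 / 5.67×10⁻⁸]^(1/4) = (1.54×10¹²)^(1/4) = 1110 K.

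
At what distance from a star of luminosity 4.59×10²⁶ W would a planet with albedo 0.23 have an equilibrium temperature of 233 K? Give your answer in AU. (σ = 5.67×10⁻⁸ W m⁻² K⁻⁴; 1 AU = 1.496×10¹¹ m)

d ≈ 1.37 AU

From T_eq⁴ = L(1−A)/(16πσd²): d = √[L(1−A)/(16πσT_eq⁴)].
d = √[4.59×10²⁶ × 0.77 / (16π × 5.67×10⁻⁸ × (233)⁴)] = 2.05×10¹¹ m = 1.37 AU.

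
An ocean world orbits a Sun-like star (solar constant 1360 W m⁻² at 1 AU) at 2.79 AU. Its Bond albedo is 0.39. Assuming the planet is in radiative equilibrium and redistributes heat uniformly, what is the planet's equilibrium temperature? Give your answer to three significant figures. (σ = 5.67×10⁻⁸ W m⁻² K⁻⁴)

T_eq ≈ 147 K

Flux at 2.79 AU: S = 1360/2.79² = 175 W m⁻².
Energy balance: absorbed = emitted ⇒ πR²·S(1−A) = 4πR²·σT_eq⁴, so T_eq⁴ = S(1−A)/(4σ).
T_eq = [175 × 0.61 / (4 × 5.67×10⁻⁸)]^(1/4) = (4.70×10⁸)^(1/4) = 147 K.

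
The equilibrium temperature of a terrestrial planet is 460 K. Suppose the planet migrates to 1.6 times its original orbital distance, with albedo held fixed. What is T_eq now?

T_eq ≈ 364 K

T_eq ∝ L^(1/4) · d^(−1/2).
T′ = 460 / 1.6^(1/2) = 364 K.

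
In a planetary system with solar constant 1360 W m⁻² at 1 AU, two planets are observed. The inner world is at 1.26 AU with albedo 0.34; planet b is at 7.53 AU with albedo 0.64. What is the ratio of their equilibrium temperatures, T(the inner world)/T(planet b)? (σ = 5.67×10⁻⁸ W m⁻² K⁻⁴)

T₁/T₂ ≈ 2.845

T_eq = [S₀(1−A)/(4σd²)]^(1/4), so T ∝ (1−A)^(1/4) / √d.
T₁ = [1360×0.66/(4×5.67×10⁻⁸×1.26²)]^(1/4) = 223.45 K.
T₂ = [1360×0.36/(4×5.67×10⁻⁸×7.53²)]^(1/4) = 78.55 K.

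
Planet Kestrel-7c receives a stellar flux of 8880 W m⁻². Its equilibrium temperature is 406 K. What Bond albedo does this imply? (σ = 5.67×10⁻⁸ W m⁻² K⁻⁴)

From T_eq⁴ = S(1−A)/(4σ): 1−A = 4σT_eq⁴/S.
1−A = 4 × 5.67×10⁻⁸ × (406)⁴ / 8880 = 0.694.

A ≈ 0.31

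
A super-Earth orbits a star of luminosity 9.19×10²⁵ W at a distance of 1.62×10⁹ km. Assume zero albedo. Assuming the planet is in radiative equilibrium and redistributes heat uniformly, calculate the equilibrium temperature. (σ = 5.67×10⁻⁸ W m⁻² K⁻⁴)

T_eq ≈ 59.2 K

d = 1.62×10⁹ km = 1.62×10¹² m.
Flux: S = L/(4πd²) = 9.19×10²⁵/(4π×(1.62×10¹²)²) = 2.79 W m⁻².
Energy balance: absorbed = emitted ⇒ πR²·S(1−A) = 4πR²·σT_eq⁴, so T_eq⁴ = S(1−A)/(4σ).
T_eq = [2.79 × 1.00 / (4 × 5.67×10⁻⁸)]^(1/4) = (1.23×10⁷)^(1/4) = 59.2 K.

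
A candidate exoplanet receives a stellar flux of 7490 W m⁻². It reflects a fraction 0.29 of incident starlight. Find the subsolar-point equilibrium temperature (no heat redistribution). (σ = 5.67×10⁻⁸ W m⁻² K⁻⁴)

T_ss ≈ 553 K

At the subsolar point the surface absorbs S(1−A) and emits σT⁴ per unit area — no factor of 4, since only the local patch is in balance.
T = [7490 × 0.71 / 5.67×10⁻⁸]^(1/4) = (9.38×10¹⁰)^(1/4) = 553 K.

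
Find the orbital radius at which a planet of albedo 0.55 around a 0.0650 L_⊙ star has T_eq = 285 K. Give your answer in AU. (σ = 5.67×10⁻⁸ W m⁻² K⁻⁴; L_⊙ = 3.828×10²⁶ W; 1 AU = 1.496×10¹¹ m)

L = 0.0650 × 3.828×10²⁶ = 2.49×10²⁵ W.
From T_eq⁴ = L(1−A)/(16πσd²): d = √[L(1−A)/(16πσT_eq⁴)].
d = √[2.49×10²⁵ × 0.45 / (16π × 5.67×10⁻⁸ × (285)⁴)] = 2.44×10¹⁰ m = 0.163 AU.

d ≈ 0.163 AU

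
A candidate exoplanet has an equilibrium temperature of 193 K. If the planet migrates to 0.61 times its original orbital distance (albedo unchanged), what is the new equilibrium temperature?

T_eq ∝ L^(1/4) · d^(−1/2).
T′ = 193 / 0.61^(1/2) = 247 K.

T_eq ≈ 247 K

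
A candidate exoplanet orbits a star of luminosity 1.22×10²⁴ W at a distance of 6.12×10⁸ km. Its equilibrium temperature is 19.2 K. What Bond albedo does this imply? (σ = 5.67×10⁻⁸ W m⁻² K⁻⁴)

A ≈ 0.88

d = 6.12×10⁸ km = 6.12×10¹¹ m.
Flux: S = L/(4πd²) = 1.22×10²⁴/(4π×(6.12×10¹¹)²) = 0.259 W m⁻².
From T_eq⁴ = S(1−A)/(4σ): 1−A = 4σT_eq⁴/S.
1−A = 4 × 5.67×10⁻⁸ × (19.2)⁴ / 0.259 = 0.119.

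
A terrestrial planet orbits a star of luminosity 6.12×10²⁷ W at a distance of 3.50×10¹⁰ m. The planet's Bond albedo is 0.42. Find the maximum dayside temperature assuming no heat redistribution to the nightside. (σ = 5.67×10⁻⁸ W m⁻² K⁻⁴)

T_ss ≈ 1420 K

Flux: S = L/(4πd²) = 6.12×10²⁷/(4π×(3.50×10¹⁰)²) = 3.98×10⁵ W m⁻².
With no redistribution each surface element balances locally: S(1−A) = σT⁴.
T = [3.98×10⁵ × 0.58 / 5.67×10⁻⁸]^(1/4) = (4.07×10¹²)^(1/4) = 1420 K.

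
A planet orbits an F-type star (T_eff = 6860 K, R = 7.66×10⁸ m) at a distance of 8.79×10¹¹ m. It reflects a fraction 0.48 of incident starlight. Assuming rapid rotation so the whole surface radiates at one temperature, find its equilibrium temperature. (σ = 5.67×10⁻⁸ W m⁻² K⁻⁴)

L = 4πR_⋆²σT_⋆⁴ = 4π(7.66×10⁸)² × 5.67×10⁻⁸ × (6860)⁴ = 9.26×10²⁶ W.
S = L/(4πd²) = 95.4 W m⁻².
Energy balance: absorbed = emitted ⇒ πR²·S(1−A) = 4πR²·σT_eq⁴, so T_eq⁴ = S(1−A)/(4σ).
T_eq = [95.4 × 0.52 / (4 × 5.67×10⁻⁸)]^(1/4) = (2.19×10⁸)^(1/4) = 122 K.

T_eq ≈ 122 K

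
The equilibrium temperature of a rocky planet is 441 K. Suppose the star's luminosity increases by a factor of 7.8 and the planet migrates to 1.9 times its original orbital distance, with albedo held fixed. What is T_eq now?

T_eq ∝ L^(1/4) · d^(−1/2).
T′ = 441 × 7.8^(1/4) / 1.9^(1/2) = 535 K.

T_eq ≈ 535 K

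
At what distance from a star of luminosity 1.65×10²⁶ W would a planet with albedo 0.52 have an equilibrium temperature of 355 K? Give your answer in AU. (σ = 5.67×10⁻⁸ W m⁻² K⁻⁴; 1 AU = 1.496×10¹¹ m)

From T_eq⁴ = L(1−A)/(16πσd²): d = √[L(1−A)/(16πσT_eq⁴)].
d = √[1.65×10²⁶ × 0.48 / (16π × 5.67×10⁻⁸ × (355)⁴)] = 4.18×10¹⁰ m = 0.280 AU.

d ≈ 0.280 AU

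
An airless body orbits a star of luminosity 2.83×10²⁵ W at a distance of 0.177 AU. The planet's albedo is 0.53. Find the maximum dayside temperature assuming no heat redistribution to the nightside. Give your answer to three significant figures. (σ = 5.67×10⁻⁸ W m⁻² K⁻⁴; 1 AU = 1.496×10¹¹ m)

T_ss ≈ 404 K

d = 0.177 AU = 2.65×10¹⁰ m.
Flux: S = L/(4πd²) = 2.83×10²⁵/(4π×(2.65×10¹⁰)²) = 3210 W m⁻².
With no redistribution each surface element balances locally: S(1−A) = σT⁴.
T = [3210 × 0.47 / 5.67×10⁻⁸]^(1/4) = (2.66×10¹⁰)^(1/4) = 404 K.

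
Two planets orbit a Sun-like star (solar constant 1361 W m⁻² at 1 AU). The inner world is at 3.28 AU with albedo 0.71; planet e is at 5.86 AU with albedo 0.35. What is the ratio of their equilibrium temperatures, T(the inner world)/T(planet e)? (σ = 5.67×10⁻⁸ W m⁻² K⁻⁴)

T_eq = [S₀(1−A)/(4σd²)]^(1/4), so T ∝ (1−A)^(1/4) / √d.
T₁ = [1361×0.29/(4×5.67×10⁻⁸×3.28²)]^(1/4) = 112.78 K.
T₂ = [1361×0.65/(4×5.67×10⁻⁸×5.86²)]^(1/4) = 103.24 K.

T₁/T₂ ≈ 1.092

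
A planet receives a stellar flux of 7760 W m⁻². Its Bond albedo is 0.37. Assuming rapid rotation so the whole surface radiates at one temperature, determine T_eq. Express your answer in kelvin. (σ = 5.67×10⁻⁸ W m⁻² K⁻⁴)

Energy balance: absorbed = emitted ⇒ πR²·S(1−A) = 4πR²·σT_eq⁴, so T_eq⁴ = S(1−A)/(4σ).
T_eq = [7760 × 0.63 / (4 × 5.67×10⁻⁸)]^(1/4) = (2.16×10¹⁰)^(1/4) = 383 K.

T_eq ≈ 383 K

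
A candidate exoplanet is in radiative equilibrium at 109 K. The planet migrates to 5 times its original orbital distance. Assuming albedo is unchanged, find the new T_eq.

T_eq ∝ L^(1/4) · d^(−1/2).
T′ = 109 / 5^(1/2) = 48.7 K.

T_eq ≈ 48.7 K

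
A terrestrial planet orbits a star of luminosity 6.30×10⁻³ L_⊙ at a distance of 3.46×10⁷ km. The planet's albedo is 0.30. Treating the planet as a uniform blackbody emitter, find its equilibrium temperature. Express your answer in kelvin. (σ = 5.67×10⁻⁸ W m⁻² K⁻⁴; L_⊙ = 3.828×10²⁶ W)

d = 3.46×10⁷ km = 3.46×10¹⁰ m.
L = 6.30×10⁻³ × 3.828×10²⁶ = 2.41×10²⁴ W.
Flux: S = L/(4πd²) = 2.41×10²⁴/(4π×(3.46×10¹⁰)²) = 160 W m⁻².
Energy balance: absorbed = emitted ⇒ πR²·S(1−A) = 4πR²·σT_eq⁴, so T_eq⁴ = S(1−A)/(4σ).
T_eq = [160 × 0.70 / (4 × 5.67×10⁻⁸)]^(1/4) = (4.95×10⁸)^(1/4) = 149 K.

T_eq ≈ 149 K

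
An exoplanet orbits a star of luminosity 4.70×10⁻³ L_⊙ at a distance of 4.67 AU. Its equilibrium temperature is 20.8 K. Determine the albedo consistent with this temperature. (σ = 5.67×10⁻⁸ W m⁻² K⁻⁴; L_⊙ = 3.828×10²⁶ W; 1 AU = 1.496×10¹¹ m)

d = 4.67 AU = 6.99×10¹¹ m.
L = 4.70×10⁻³ × 3.828×10²⁶ = 1.80×10²⁴ W.
Flux: S = L/(4πd²) = 1.80×10²⁴/(4π×(6.99×10¹¹)²) = 0.293 W m⁻².
From T_eq⁴ = S(1−A)/(4σ): 1−A = 4σT_eq⁴/S.
1−A = 4 × 5.67×10⁻⁸ × (20.8)⁴ / 0.293 = 0.145.

A ≈ 0.86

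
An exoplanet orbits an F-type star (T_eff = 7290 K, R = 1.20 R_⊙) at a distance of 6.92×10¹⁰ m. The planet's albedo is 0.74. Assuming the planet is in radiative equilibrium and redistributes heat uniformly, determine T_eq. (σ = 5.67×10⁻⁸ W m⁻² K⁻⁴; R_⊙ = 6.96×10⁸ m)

R_⋆ = 1.20 × 6.96×10⁸ = 8.35×10⁸ m.
L = 4πR_⋆²σT_⋆⁴ = 4π(8.35×10⁸)² × 5.67×10⁻⁸ × (7290)⁴ = 1.40×10²⁷ W.
S = L/(4πd²) = 2.33×10⁴ W m⁻².
Energy balance: absorbed = emitted ⇒ πR²·S(1−A) = 4πR²·σT_eq⁴, so T_eq⁴ = S(1−A)/(4σ).
T_eq = [2.33×10⁴ × 0.26 / (4 × 5.67×10⁻⁸)]^(1/4) = (2.67×10¹⁰)^(1/4) = 404 K.

T_eq ≈ 404 K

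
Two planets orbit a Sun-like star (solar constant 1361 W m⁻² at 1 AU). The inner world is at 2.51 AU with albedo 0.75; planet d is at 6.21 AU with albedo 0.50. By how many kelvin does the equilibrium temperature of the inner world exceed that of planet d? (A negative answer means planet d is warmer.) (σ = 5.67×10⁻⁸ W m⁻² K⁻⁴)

ΔT ≈ 30.3 K

T_eq = [S₀(1−A)/(4σd²)]^(1/4), so T ∝ (1−A)^(1/4) / √d.
T₁ = [1361×0.25/(4×5.67×10⁻⁸×2.51²)]^(1/4) = 124.22 K.
T₂ = [1361×0.50/(4×5.67×10⁻⁸×6.21²)]^(1/4) = 93.92 K.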